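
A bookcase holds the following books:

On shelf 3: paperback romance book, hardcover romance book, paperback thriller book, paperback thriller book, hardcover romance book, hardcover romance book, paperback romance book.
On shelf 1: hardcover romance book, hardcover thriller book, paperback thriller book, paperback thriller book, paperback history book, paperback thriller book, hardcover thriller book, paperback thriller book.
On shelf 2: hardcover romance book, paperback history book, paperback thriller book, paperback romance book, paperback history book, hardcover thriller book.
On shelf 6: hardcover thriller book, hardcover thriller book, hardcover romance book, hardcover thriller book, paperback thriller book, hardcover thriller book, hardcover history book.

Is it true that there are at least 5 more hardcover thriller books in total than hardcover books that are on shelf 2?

|hardcover thriller books| = 7.
|hardcover books on shelf 2| = 2.
The claim requires 7 − 2 = 5 ≥ 5, which holds.

True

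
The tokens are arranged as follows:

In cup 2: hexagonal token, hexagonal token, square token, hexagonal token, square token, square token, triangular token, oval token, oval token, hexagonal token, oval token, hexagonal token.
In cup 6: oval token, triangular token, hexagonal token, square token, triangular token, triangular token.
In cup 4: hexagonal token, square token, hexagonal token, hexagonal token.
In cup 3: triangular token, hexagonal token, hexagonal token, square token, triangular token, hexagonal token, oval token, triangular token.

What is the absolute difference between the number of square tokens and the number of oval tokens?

square tokens: 6. oval tokens: 5.
|6 − 5| = 6 − 5 = 1.

1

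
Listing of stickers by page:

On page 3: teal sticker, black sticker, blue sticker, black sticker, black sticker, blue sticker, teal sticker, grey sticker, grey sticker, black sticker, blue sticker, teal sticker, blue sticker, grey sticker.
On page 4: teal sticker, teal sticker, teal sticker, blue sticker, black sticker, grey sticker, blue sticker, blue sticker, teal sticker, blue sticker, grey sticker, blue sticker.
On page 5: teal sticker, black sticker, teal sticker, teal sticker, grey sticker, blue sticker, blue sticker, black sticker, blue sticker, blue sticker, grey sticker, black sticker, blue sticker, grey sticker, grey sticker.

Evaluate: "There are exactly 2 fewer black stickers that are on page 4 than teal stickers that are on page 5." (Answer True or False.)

|black stickers on page 4| = 1.
|teal stickers on page 5| = 3.
The claim requires 3 − 1 (= 2) to equal 2, which holds.

True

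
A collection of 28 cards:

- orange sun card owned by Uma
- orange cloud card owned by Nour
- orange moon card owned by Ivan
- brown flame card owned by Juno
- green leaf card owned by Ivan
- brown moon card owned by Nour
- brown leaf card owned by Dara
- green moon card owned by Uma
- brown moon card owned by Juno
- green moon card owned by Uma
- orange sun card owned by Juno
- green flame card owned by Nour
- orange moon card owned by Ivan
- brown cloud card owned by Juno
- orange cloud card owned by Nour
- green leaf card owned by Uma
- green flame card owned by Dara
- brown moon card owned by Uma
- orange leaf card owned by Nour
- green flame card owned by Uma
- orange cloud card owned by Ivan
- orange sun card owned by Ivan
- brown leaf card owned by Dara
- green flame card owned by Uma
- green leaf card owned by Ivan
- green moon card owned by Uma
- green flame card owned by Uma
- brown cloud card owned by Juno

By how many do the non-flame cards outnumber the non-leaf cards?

non-flame cards: 22.
non-leaf cards: 22.
22 − 22 = 0.

0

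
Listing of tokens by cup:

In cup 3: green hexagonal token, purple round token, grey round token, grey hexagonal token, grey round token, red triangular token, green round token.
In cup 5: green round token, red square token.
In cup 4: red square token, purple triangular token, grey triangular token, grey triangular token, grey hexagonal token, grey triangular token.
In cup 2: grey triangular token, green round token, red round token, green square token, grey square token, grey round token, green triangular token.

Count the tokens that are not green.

16

Total tokens: 22; with the excluded value: 6; remaining 22 − 6 = 16.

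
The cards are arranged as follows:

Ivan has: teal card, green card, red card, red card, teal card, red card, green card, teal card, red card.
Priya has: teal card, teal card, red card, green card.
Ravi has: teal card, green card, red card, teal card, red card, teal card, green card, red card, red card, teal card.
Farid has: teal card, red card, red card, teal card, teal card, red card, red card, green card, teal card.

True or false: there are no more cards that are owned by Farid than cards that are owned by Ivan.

|cards owned by Farid| = 9.
|cards owned by Ivan| = 9.
The claim requires 9 ≤ 9, which holds.

True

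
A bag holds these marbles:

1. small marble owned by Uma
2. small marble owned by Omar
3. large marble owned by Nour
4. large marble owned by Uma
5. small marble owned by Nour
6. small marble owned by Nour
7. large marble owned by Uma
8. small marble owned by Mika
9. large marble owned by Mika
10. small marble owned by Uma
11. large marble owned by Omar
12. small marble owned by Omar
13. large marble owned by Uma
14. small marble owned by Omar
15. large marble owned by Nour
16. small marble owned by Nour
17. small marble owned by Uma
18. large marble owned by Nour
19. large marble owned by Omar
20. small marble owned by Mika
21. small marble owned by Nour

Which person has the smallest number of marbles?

Mika

Counts by owner: Nour→7, Uma→6, Omar→5, Mika→3.
The minimum is 3, held uniquely by Mika.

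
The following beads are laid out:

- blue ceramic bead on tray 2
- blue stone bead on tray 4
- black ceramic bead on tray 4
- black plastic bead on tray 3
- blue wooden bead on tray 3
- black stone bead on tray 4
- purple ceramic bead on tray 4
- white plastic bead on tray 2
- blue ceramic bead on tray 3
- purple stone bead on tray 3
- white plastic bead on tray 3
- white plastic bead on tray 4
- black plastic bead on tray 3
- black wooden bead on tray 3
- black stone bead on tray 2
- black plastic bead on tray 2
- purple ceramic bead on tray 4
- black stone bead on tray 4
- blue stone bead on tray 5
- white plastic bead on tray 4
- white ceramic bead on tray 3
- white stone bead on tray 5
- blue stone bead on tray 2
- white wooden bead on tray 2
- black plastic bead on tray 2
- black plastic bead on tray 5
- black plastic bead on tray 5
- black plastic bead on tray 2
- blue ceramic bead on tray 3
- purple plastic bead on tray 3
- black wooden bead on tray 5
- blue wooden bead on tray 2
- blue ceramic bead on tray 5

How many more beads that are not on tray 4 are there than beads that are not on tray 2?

beads that are not on tray 4: 25.
beads that are not on tray 2: 24.
25 − 24 = 1.

1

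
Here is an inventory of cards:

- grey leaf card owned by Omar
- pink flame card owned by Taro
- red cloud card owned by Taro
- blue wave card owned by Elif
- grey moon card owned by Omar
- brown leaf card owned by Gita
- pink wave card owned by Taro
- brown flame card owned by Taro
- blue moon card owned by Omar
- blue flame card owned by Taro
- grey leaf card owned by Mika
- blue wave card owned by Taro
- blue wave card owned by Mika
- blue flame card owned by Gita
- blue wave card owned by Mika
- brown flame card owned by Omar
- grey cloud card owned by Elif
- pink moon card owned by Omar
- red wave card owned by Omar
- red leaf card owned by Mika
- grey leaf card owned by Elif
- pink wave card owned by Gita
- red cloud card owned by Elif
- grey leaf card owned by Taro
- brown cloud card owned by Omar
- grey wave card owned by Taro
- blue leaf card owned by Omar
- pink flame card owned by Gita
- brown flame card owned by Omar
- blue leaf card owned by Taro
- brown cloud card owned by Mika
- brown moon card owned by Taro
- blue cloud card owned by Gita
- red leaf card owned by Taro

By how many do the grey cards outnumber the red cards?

grey cards: 7.
red cards: 5.
7 − 5 = 2.

2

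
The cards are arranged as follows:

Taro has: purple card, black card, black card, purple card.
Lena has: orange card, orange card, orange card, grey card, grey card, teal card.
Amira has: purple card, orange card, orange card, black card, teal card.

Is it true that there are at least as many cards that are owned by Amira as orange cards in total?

cards owned by Amira: 5.
orange cards: 5.
The claim requires 5 ≥ 5, which holds.

True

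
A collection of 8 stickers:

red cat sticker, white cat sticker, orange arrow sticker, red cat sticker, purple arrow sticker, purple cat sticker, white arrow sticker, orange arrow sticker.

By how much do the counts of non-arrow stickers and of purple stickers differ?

2

non-arrow stickers: 4. purple stickers: 2.
|4 − 2| = 4 − 2 = 2.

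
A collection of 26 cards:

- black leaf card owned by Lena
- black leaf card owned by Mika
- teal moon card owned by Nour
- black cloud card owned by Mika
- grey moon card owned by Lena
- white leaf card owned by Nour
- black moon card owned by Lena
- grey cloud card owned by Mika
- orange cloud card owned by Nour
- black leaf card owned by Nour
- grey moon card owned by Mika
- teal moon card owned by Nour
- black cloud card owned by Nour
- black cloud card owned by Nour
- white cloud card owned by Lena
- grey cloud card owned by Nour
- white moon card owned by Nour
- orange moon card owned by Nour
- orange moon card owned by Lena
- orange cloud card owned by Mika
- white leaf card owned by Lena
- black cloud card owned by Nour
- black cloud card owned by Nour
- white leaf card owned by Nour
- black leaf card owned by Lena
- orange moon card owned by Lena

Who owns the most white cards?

Nour

Counts by player (restricted to white cards): Nour→3, Lena→2, Mika→0.
The maximum is 3, held uniquely by Nour.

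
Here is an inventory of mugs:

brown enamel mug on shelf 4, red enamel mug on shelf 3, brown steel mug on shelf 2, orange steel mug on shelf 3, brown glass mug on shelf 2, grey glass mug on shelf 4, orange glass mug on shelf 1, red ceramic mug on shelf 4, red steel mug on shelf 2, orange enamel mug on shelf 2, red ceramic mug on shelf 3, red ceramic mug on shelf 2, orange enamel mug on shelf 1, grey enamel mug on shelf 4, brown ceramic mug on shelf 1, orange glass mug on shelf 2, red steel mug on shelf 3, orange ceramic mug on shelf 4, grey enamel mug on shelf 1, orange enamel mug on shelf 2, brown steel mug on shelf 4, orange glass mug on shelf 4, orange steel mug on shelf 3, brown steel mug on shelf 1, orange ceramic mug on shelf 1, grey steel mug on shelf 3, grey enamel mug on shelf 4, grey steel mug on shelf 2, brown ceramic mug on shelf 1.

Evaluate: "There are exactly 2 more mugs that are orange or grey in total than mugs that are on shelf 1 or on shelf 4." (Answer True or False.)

There are 16 mugs that are orange or grey.
There are 15 mugs on shelf 1 or on shelf 4.
The claim requires 16 − 15 (= 1) to equal 2, which does not hold.

False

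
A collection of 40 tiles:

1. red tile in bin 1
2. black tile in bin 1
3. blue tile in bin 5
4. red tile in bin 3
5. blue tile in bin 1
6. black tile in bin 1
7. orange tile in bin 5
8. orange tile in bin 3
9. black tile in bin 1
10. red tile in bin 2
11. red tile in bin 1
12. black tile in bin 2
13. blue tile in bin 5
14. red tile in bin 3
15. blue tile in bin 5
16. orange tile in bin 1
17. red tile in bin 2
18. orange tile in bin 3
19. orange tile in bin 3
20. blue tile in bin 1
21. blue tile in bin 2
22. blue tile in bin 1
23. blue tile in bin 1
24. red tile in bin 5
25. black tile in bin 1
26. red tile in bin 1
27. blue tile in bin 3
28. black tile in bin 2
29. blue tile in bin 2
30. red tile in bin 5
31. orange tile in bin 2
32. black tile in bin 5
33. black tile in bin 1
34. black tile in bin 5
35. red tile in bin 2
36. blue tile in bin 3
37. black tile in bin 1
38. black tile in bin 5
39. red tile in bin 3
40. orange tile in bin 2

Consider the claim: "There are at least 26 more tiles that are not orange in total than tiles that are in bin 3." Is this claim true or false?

tiles that are not orange: 33.
tiles in bin 3: 8.
The claim requires 33 − 8 = 25 ≥ 26, which does not hold.

False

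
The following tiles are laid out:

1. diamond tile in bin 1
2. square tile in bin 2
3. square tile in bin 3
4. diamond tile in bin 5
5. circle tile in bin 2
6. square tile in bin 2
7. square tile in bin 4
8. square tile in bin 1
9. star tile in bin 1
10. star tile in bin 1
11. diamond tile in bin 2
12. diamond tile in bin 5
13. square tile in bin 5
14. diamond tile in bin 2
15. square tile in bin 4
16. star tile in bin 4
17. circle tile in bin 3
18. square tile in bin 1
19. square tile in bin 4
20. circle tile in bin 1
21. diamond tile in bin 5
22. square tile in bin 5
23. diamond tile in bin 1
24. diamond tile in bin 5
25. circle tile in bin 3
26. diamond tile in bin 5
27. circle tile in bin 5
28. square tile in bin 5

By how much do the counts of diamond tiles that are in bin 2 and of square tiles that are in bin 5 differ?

diamond tiles in bin 2: 2. square tiles in bin 5: 3.
|2 − 3| = 3 − 2 = 1.

1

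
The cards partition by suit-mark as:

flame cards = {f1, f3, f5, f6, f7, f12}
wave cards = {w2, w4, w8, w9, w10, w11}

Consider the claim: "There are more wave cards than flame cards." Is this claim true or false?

|wave cards| = 6.
|flame cards| = 6.
The claim requires 6 > 6, which does not hold.

False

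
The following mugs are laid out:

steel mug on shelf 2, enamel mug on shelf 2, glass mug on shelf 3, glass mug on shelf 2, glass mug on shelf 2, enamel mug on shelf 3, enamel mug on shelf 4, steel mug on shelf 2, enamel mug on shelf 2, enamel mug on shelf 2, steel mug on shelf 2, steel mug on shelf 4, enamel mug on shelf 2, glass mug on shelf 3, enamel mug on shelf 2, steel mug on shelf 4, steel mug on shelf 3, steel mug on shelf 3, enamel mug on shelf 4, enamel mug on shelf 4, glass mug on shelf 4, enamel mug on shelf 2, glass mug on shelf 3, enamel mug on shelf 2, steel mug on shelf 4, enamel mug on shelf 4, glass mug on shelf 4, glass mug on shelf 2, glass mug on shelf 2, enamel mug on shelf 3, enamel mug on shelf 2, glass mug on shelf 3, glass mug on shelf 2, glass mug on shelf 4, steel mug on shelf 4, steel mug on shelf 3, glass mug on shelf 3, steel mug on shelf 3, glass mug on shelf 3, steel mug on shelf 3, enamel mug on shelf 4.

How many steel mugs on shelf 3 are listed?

5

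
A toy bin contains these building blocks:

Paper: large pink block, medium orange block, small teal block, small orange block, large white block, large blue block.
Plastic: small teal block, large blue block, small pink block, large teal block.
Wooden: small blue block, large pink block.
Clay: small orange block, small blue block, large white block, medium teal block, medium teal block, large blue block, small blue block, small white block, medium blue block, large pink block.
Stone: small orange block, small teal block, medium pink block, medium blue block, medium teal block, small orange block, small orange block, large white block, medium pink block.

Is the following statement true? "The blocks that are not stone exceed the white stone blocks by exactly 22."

|blocks that are not stone| = 22.
|white stone blocks| = 1.
The claim requires 22 − 1 (= 21) to equal 22, which does not hold.

False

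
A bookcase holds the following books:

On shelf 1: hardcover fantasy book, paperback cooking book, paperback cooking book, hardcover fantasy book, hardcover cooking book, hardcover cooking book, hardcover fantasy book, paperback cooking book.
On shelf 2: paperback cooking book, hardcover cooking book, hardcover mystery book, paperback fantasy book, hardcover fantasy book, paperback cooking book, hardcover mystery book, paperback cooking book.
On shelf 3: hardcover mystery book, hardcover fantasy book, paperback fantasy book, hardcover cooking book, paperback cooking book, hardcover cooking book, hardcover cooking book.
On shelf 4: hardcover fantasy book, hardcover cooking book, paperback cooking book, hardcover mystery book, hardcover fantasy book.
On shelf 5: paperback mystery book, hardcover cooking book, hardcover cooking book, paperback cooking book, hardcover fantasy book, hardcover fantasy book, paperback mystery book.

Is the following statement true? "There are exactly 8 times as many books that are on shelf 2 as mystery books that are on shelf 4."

|books on shelf 2| = 8.
|mystery books on shelf 4| = 1.
The claim requires 8 = 8 × 1 = 8, which holds.

True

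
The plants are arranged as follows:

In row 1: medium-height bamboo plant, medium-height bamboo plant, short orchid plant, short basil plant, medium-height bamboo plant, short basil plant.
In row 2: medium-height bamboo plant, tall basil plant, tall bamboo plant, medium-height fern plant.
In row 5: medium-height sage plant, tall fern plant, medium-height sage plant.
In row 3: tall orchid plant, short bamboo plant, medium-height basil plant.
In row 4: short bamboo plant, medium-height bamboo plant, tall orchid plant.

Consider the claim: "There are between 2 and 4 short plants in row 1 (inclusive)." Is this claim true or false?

True

|short plants in row 1| = 3.
The claim requires 2 ≤ 3 ≤ 4, which holds.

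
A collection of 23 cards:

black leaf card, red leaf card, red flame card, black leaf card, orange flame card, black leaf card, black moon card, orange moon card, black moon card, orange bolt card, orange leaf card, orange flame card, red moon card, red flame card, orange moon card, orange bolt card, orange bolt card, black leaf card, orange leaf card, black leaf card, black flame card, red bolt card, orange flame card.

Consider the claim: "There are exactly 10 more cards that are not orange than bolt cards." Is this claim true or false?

cards that are not orange: 13.
bolt cards: 4.
The claim requires 13 − 4 (= 9) to equal 10, which does not hold.

False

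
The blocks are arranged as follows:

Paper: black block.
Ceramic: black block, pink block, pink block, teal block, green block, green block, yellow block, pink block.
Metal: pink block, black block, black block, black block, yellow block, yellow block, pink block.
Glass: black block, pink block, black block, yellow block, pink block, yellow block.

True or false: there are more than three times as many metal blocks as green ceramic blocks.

There are 7 metal blocks.
There are 2 green ceramic blocks.
The claim requires 7 > 3 × 2 = 6, which holds.

True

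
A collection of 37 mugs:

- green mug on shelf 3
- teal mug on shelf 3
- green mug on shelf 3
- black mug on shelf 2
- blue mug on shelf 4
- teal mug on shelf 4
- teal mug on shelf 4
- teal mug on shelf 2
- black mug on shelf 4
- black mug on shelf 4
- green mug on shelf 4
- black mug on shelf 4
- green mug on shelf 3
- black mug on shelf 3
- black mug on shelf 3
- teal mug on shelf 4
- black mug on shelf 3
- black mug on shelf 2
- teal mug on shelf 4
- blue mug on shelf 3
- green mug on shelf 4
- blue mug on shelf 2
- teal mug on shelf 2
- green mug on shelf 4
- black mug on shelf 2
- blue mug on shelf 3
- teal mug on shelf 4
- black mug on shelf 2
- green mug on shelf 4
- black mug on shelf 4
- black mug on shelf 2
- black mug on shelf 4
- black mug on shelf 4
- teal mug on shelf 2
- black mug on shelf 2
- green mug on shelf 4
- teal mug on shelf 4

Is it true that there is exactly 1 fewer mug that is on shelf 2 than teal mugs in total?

False

There are 10 mugs on shelf 2.
There are 10 teal mugs.
The claim requires 10 − 10 (= 0) to equal 1, which does not hold.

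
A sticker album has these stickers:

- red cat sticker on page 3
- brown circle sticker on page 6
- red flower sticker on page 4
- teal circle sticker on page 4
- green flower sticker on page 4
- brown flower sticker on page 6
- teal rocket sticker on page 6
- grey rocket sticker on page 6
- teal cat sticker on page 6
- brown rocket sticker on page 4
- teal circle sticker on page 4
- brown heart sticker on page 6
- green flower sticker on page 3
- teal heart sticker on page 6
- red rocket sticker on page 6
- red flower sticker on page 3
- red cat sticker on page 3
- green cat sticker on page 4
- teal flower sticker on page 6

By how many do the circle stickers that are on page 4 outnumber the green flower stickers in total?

circle stickers on page 4: 2.
green flower stickers: 2.
2 − 2 = 0.

0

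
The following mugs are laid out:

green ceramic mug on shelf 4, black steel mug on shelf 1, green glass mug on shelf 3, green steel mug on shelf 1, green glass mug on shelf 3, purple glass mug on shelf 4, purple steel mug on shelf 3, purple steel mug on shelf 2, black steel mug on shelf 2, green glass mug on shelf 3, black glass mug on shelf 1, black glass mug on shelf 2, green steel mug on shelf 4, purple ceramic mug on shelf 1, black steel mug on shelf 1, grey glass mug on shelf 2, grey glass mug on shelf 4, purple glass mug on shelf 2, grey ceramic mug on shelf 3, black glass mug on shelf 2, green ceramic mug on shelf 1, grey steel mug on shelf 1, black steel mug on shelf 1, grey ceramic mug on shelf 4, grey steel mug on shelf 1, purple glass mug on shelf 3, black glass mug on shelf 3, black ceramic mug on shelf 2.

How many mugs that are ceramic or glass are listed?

ceramic: 6; glass: 12; together 6 + 12 = 18.

18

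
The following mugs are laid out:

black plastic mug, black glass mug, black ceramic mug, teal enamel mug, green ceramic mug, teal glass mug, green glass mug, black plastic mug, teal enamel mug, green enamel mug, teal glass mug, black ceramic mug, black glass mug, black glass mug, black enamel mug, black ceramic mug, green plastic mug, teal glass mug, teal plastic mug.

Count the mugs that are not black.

Total mugs: 19; with the excluded value: 9; remaining 19 − 9 = 10.

10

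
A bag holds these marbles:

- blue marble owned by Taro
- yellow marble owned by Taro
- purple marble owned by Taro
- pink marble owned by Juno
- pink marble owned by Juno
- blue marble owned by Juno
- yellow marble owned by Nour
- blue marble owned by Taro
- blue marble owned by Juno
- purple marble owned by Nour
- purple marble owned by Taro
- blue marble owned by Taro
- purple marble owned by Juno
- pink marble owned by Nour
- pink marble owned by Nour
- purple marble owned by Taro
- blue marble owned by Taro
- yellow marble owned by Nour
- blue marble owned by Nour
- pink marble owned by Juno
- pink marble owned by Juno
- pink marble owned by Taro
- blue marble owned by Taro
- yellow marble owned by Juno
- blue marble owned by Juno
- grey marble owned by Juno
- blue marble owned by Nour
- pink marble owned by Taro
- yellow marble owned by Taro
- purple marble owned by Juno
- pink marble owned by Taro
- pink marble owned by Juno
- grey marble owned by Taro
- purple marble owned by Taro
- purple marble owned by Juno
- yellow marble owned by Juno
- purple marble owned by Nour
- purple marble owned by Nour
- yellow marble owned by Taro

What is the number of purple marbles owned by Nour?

3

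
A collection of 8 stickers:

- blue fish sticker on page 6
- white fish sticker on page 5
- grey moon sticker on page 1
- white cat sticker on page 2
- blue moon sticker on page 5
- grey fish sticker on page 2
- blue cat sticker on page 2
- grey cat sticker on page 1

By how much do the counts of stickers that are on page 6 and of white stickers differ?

stickers on page 6: 1. white stickers: 2.
|1 − 2| = 2 − 1 = 1.

1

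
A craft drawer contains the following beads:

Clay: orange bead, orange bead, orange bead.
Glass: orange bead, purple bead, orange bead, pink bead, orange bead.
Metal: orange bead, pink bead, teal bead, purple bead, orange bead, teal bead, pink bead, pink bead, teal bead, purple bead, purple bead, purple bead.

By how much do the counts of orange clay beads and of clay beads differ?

orange clay beads: 3. clay beads: 3.
|3 − 3| = 3 − 3 = 0.

0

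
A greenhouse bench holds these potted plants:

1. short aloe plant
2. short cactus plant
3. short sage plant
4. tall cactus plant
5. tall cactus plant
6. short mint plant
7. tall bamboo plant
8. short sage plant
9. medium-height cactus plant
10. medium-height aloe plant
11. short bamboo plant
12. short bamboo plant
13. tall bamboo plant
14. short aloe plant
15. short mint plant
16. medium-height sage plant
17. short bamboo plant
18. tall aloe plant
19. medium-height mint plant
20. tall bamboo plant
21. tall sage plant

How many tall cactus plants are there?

2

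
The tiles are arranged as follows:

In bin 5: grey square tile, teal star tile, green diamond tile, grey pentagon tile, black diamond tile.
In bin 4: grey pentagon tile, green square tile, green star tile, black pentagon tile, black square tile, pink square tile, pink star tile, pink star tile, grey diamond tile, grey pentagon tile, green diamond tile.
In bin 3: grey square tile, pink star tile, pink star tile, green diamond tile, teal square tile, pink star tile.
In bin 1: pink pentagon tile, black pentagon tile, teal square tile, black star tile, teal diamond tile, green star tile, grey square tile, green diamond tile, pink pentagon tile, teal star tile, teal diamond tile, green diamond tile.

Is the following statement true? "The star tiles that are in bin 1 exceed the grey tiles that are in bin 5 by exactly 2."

star tiles in bin 1: 3.
grey tiles in bin 5: 2.
The claim requires 3 − 2 (= 1) to equal 2, which does not hold.

False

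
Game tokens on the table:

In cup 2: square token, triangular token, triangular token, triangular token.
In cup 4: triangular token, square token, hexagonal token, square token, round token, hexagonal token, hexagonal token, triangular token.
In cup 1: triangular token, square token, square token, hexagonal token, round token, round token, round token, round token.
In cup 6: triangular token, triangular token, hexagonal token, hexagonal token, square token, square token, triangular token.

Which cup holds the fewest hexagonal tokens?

Counts by cup (restricted to hexagonal tokens): cup 4→3, cup 6→2, cup 1→1, cup 2→0.
The minimum is 0, held uniquely by cup 2.

cup 2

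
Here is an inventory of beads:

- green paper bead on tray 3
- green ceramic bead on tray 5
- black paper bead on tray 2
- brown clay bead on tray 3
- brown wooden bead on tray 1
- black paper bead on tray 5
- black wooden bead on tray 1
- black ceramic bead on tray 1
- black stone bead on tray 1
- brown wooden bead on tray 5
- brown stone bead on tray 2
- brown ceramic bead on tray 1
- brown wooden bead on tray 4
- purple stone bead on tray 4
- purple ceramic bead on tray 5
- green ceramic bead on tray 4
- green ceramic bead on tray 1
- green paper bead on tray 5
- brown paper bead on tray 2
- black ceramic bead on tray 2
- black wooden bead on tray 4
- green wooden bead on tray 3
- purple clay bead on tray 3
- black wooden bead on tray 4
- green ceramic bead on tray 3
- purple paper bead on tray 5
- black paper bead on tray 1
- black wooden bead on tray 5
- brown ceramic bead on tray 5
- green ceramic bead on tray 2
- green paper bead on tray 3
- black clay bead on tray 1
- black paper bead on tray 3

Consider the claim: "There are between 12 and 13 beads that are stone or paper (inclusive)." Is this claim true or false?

beads that are stone or paper: 12.
The claim requires 12 ≤ 12 ≤ 13, which holds.

True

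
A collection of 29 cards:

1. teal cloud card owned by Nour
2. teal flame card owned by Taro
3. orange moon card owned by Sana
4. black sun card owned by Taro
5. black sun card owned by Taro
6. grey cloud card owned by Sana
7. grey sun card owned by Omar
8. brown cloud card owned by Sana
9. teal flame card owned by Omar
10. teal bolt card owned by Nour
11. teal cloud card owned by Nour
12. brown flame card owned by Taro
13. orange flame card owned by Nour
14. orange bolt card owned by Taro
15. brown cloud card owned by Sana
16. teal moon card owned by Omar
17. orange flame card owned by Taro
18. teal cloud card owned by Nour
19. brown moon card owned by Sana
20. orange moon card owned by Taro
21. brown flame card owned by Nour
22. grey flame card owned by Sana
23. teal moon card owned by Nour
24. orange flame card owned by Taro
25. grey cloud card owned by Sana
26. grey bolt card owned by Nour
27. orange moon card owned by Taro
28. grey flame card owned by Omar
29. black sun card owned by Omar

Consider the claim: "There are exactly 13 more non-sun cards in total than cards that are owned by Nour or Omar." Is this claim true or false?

False

non-sun cards: 25.
cards owned by Nour or Omar: 13.
The claim requires 25 − 13 (= 12) to equal 13, which does not hold.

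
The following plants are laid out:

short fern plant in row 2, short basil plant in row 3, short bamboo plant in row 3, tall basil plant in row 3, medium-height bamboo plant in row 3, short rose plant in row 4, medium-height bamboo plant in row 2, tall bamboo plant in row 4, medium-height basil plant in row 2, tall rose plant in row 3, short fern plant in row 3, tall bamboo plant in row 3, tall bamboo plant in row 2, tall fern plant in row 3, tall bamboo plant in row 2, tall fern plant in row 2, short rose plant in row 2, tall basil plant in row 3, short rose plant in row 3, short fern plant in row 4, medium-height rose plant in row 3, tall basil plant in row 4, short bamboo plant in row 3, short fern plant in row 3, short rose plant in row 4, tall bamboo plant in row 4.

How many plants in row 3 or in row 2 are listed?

in row 2: 7; in row 3: 13; together 7 + 13 = 20.

20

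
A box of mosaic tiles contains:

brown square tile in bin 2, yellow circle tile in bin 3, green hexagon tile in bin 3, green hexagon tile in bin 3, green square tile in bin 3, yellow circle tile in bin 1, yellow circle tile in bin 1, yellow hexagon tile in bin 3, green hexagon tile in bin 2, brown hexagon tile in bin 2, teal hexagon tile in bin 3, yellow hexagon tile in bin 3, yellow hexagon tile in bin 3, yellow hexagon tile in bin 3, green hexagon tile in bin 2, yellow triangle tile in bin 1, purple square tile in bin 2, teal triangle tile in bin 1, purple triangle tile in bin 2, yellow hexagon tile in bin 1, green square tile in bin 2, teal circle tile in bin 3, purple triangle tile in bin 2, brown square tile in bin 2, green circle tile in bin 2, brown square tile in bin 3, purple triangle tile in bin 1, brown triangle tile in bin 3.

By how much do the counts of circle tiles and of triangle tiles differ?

circle tiles: 5. triangle tiles: 6.
|5 − 6| = 6 − 5 = 1.

1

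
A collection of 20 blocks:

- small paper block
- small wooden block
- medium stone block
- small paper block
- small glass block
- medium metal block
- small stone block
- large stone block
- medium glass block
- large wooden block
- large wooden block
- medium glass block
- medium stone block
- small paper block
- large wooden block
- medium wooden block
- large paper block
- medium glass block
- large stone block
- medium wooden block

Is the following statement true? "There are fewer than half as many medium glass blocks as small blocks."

There are 3 medium glass blocks.
There are 6 small blocks.
The claim requires 2 × 3 = 6 < 6, which does not hold.

False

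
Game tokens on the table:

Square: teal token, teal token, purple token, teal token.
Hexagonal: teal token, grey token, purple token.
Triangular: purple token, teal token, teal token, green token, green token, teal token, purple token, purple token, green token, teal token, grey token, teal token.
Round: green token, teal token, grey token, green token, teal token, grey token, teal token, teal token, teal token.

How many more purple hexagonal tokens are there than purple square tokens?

0

purple hexagonal tokens: 1.
purple square tokens: 1.
1 − 1 = 0.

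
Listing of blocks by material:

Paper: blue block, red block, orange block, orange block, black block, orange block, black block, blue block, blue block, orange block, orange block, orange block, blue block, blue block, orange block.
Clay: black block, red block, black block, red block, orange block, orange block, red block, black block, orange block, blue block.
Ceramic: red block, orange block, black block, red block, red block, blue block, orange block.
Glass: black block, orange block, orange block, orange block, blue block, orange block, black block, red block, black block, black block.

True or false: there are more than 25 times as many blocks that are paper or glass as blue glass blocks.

False

blocks that are paper or glass: 25.
blue glass blocks: 1.
The claim requires 25 > 25 × 1 = 25, which does not hold.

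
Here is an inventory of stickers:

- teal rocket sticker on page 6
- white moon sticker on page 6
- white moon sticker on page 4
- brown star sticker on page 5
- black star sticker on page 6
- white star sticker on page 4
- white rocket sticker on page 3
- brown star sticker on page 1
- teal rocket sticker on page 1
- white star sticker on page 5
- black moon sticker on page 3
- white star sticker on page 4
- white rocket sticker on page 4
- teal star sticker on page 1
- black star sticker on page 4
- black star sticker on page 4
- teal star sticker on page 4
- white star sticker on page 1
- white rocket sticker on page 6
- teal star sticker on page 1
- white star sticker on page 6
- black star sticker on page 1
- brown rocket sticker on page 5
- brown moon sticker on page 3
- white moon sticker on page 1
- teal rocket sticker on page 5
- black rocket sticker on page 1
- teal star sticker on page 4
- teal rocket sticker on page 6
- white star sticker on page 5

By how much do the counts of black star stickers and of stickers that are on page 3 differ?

black star stickers: 4. stickers on page 3: 3.
|4 − 3| = 4 − 3 = 1.

1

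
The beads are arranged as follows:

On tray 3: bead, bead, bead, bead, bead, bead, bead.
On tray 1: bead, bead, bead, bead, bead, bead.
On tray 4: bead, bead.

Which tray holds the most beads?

Counts by tray: tray 3→7, tray 1→6, tray 4→2.
The maximum is 7, held uniquely by tray 3.

tray 3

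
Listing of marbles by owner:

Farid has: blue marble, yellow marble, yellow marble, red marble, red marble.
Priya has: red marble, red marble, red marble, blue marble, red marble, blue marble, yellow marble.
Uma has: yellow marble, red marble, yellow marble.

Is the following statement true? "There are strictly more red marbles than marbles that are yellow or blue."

False

red marbles: 7.
marbles that are yellow or blue: 8.
The claim requires 7 > 8, which does not hold.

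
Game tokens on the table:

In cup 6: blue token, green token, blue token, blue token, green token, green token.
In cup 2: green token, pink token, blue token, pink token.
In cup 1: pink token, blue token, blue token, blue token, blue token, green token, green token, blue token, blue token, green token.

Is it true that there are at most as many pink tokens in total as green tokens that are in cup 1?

pink tokens: 3.
green tokens in cup 1: 3.
The claim requires 3 ≤ 3, which holds.

True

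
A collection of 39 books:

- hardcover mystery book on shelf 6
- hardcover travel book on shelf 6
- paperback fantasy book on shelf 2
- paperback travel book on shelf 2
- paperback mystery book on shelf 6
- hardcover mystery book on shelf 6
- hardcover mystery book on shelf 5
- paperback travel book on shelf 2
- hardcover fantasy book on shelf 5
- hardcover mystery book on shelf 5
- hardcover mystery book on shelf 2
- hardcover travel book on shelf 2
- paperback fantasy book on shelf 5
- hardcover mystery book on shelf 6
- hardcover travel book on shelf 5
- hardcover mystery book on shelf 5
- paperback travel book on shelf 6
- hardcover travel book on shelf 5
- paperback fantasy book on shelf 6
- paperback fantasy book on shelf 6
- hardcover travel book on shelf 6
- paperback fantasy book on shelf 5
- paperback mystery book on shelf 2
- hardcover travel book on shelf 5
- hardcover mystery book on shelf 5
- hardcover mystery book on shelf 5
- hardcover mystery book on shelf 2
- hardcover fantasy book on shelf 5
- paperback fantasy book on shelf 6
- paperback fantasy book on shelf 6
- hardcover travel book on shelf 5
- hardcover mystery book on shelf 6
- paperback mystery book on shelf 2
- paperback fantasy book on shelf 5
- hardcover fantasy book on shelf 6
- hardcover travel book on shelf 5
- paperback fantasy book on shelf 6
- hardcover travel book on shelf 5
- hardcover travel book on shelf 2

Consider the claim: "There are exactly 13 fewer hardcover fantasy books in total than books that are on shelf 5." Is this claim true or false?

There are 3 hardcover fantasy books.
There are 16 books on shelf 5.
The claim requires 16 − 3 (= 13) to equal 13, which holds.

True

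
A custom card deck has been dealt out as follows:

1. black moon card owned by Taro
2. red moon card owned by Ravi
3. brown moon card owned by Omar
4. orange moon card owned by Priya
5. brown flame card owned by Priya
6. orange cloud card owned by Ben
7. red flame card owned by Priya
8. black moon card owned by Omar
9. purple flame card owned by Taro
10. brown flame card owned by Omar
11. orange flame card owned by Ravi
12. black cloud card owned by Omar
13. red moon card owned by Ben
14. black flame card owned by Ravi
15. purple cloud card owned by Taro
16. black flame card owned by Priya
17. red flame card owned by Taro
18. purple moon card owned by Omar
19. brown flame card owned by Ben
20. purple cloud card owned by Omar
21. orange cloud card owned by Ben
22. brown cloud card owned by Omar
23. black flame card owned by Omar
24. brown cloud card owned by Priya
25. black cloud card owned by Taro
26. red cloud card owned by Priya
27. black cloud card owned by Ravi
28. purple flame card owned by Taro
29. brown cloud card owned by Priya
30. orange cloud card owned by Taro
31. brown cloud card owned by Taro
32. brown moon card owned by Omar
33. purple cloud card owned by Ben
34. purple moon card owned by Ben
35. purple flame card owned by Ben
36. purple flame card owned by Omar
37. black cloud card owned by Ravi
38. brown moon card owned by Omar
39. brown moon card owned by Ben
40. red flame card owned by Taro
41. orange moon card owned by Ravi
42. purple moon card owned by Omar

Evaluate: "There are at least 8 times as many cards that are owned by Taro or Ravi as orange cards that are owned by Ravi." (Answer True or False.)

False

cards owned by Taro or Ravi: 15.
orange cards owned by Ravi: 2.
The claim requires 15 ≥ 8 × 2 = 16, which does not hold.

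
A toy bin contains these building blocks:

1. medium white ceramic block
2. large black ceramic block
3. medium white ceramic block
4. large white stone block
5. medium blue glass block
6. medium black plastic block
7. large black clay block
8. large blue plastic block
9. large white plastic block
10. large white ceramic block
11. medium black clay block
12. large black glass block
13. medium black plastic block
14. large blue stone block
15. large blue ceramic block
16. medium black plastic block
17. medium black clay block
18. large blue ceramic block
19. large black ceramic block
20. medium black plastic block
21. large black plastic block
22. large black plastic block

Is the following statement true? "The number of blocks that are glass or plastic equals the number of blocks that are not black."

There are 10 blocks that are glass or plastic.
There are 10 blocks that are not black.
The claim requires 10 = 10, which holds.

True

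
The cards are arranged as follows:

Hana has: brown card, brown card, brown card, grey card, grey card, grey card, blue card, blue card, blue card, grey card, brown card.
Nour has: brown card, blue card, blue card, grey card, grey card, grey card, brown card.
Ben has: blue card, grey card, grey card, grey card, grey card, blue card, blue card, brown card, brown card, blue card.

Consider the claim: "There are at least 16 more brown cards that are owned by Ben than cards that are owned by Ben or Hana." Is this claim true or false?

brown cards owned by Ben: 2.
cards owned by Ben or Hana: 21.
The claim requires 2 − 21 = -19 ≥ 16, which does not hold.

False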